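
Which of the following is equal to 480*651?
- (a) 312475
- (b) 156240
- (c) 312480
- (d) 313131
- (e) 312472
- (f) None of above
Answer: c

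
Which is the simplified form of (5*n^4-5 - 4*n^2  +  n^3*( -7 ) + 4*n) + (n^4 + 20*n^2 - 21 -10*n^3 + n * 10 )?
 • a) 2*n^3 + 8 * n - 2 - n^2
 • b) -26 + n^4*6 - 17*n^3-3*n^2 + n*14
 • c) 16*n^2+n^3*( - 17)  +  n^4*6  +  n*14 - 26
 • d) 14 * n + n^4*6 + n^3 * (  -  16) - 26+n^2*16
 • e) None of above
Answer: c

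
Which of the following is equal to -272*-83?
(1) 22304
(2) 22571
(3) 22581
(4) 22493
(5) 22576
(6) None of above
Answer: 5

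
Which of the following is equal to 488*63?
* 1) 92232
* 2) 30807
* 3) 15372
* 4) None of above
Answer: 4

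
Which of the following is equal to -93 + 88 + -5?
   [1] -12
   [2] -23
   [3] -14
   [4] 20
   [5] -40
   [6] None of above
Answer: 6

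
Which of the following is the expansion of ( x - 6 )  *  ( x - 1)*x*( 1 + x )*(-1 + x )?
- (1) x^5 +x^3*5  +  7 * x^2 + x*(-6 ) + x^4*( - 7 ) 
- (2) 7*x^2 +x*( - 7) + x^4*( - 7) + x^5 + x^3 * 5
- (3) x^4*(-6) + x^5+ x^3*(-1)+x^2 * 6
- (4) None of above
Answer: 1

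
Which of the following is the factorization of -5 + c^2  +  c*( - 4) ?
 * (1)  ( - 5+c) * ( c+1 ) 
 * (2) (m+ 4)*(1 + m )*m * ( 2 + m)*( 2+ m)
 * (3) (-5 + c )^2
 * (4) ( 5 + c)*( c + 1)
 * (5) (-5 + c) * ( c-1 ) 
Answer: 1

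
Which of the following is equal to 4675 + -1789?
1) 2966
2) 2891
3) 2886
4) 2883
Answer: 3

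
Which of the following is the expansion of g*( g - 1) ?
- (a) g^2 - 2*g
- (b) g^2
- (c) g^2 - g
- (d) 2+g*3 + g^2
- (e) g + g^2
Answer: c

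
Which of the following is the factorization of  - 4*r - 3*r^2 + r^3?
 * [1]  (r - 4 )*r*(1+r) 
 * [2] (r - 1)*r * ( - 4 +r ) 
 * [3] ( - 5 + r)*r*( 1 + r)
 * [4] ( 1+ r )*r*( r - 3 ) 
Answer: 1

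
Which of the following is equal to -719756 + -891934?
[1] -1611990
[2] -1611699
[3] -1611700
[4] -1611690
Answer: 4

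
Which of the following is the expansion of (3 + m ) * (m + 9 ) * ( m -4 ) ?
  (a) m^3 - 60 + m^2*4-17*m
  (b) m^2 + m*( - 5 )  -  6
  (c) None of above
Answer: c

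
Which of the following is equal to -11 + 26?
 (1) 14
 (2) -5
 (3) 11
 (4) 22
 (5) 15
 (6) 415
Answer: 5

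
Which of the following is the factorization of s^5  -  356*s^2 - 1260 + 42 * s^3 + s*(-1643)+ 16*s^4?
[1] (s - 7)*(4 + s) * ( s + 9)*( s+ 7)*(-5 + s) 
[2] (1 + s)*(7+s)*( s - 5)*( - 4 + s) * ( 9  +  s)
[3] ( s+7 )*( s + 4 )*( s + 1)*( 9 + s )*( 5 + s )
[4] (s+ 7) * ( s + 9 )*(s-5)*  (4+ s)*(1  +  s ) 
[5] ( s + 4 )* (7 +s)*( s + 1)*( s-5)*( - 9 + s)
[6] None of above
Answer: 4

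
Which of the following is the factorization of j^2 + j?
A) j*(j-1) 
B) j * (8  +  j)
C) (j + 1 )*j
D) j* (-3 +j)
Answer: C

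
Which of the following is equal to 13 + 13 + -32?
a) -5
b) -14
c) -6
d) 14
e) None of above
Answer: c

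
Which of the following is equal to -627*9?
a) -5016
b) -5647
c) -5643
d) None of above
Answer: c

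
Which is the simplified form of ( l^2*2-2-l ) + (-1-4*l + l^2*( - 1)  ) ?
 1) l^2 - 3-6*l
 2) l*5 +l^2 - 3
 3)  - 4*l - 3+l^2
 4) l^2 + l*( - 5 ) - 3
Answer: 4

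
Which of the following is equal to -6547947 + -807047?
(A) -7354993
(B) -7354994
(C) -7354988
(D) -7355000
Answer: B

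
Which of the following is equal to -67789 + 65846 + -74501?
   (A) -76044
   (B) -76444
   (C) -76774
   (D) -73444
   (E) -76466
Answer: B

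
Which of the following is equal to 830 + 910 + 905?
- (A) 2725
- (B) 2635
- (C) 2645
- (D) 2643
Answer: C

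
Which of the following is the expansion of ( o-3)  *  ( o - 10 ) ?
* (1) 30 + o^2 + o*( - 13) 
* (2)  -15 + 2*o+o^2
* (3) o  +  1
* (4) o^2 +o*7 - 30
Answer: 1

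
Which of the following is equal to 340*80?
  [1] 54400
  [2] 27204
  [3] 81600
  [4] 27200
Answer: 4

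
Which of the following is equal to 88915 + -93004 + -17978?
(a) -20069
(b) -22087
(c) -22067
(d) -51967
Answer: c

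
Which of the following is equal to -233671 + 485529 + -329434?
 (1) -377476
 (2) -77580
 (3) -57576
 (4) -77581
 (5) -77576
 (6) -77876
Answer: 5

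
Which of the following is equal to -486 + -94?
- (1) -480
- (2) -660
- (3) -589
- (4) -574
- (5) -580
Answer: 5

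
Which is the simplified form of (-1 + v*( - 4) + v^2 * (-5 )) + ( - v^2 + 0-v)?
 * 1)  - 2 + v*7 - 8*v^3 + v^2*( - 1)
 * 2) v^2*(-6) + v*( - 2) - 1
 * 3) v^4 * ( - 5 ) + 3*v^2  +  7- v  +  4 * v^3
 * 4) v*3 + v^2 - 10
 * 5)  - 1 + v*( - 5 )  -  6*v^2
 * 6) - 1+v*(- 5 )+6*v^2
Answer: 5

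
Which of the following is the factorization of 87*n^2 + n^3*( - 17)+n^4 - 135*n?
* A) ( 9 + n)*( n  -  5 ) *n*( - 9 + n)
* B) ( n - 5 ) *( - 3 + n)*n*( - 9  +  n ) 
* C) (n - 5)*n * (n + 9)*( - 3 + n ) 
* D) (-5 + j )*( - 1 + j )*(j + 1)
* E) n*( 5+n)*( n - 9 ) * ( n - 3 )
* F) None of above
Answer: B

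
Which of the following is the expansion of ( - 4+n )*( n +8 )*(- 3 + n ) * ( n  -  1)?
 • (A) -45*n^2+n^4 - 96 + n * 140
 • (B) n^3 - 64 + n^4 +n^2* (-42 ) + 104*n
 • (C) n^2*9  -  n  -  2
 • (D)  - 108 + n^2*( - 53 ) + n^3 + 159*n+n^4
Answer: A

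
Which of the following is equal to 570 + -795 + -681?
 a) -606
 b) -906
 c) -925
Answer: b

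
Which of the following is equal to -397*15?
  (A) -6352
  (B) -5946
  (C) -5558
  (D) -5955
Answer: D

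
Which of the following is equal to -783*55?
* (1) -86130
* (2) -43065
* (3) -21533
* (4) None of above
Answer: 2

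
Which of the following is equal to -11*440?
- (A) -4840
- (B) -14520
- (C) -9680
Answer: A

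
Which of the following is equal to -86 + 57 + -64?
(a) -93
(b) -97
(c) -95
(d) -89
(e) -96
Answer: a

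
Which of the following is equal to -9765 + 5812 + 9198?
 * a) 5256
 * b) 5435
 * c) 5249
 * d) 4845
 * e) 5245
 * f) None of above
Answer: e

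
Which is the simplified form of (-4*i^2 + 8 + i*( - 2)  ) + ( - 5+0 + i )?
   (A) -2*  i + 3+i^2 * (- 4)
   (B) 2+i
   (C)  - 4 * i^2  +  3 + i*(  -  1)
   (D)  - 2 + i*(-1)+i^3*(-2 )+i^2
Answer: C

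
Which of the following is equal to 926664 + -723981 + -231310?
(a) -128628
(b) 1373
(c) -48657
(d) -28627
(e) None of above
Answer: d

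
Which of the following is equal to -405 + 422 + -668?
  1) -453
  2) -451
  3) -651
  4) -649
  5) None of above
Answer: 3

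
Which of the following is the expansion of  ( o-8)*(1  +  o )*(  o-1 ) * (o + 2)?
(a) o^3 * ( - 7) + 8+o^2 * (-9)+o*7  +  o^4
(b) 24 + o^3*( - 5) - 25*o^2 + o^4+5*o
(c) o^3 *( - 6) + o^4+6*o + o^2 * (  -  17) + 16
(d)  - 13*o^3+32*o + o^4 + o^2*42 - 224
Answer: c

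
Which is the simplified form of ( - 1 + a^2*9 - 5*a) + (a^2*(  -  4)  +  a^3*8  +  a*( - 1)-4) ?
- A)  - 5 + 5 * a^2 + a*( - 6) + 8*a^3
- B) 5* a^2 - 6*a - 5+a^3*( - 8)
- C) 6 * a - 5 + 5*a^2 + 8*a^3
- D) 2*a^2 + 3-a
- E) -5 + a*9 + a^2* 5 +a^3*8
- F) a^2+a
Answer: A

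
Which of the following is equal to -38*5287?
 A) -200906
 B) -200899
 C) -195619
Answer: A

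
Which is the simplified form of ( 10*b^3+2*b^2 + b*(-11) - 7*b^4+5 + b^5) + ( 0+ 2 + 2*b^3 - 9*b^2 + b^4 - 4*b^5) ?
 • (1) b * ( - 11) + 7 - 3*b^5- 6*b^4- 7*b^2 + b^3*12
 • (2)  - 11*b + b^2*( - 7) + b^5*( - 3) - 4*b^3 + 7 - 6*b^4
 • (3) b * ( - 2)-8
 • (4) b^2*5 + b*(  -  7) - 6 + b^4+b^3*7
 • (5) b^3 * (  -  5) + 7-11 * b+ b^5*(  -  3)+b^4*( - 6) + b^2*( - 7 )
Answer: 1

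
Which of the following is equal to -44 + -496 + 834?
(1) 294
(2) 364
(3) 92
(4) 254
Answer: 1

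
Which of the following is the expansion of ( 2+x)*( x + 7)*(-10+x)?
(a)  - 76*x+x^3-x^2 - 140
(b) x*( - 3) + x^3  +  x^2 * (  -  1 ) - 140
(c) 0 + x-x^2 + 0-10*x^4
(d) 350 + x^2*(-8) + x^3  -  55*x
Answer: a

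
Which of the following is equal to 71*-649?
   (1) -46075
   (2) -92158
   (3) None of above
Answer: 3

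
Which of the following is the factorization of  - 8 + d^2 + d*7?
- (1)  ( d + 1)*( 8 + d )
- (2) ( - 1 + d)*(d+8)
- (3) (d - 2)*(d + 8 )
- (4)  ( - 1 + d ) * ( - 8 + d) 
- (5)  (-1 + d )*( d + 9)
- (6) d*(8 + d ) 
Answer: 2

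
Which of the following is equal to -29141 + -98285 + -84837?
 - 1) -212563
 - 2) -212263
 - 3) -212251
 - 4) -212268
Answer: 2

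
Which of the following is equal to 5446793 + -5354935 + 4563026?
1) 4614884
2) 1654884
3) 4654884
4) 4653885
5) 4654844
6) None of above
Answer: 3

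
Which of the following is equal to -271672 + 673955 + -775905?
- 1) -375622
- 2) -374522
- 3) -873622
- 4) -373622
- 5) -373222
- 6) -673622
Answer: 4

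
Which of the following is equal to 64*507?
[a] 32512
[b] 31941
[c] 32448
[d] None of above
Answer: c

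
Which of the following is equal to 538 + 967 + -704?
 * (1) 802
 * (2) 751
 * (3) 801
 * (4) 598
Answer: 3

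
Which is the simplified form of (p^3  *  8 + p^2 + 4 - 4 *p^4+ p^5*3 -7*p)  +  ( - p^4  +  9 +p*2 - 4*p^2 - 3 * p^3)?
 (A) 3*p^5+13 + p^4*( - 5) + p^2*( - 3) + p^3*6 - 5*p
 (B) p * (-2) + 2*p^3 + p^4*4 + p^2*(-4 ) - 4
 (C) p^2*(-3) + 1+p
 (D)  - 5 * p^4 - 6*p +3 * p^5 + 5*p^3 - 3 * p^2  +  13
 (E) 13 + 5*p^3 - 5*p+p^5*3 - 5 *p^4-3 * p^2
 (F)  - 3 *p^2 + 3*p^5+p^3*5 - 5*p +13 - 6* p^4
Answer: E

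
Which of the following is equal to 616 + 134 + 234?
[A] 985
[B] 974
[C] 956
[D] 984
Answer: D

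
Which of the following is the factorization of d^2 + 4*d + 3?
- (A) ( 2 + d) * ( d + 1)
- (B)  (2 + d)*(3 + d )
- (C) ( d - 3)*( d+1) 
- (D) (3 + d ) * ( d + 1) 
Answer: D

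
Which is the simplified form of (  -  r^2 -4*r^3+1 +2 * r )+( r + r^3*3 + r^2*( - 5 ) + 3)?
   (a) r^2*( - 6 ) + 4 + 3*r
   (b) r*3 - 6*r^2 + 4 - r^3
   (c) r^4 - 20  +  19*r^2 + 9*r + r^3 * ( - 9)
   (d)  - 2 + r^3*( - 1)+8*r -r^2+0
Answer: b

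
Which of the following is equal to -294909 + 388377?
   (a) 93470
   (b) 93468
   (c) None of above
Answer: b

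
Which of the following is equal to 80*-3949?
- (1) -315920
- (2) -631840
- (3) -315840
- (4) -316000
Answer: 1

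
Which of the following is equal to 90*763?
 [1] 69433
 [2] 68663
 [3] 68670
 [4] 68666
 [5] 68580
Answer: 3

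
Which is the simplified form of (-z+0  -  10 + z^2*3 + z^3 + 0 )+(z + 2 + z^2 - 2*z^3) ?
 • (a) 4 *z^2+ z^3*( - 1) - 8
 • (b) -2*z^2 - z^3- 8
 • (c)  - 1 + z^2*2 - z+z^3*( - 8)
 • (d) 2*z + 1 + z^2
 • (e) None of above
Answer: a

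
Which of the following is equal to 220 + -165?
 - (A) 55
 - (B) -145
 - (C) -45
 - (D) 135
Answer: A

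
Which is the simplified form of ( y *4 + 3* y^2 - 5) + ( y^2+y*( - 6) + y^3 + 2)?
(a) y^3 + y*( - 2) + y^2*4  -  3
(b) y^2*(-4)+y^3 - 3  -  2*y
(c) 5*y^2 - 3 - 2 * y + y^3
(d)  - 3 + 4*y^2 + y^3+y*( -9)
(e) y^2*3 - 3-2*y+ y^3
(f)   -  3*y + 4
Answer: a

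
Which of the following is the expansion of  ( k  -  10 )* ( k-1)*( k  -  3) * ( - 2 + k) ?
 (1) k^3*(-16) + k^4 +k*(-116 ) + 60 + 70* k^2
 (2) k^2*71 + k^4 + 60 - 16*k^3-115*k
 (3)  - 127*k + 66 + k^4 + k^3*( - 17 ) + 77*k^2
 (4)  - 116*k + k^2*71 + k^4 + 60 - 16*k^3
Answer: 4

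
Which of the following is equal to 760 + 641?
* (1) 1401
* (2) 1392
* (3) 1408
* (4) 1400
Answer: 1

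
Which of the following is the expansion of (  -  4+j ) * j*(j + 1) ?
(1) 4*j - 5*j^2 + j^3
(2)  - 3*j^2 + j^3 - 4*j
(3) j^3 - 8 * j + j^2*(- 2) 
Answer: 2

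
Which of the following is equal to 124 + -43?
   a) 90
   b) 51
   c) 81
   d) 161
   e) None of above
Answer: c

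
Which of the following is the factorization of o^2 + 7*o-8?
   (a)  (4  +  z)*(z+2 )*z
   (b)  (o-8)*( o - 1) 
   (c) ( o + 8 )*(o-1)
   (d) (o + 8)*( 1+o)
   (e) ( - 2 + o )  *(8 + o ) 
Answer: c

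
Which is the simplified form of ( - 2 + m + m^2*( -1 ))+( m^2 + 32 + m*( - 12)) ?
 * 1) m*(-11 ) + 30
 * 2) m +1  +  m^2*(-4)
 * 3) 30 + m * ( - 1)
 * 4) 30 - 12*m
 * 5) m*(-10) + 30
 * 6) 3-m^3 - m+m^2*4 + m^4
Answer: 1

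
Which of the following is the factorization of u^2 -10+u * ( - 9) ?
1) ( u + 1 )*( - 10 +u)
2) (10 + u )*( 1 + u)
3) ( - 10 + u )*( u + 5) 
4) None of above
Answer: 1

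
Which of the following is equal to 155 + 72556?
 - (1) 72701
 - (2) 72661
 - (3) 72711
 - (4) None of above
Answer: 3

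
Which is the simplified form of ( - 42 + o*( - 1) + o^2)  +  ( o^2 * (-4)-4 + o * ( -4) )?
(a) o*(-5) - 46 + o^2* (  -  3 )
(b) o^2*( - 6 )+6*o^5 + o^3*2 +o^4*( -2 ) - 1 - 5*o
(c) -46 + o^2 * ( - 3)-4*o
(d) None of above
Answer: a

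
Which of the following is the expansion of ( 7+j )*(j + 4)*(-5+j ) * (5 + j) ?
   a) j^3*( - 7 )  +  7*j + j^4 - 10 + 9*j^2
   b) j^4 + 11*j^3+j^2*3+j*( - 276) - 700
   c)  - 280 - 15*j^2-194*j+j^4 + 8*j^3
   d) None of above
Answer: d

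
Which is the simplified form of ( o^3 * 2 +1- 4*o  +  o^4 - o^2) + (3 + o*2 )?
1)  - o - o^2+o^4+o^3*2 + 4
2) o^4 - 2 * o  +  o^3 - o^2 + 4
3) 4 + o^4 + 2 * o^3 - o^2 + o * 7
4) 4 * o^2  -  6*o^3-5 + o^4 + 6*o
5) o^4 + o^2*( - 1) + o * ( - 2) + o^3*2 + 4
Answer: 5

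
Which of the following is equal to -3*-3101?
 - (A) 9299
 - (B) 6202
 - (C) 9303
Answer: C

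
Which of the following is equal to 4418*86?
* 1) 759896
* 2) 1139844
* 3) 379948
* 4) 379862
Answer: 3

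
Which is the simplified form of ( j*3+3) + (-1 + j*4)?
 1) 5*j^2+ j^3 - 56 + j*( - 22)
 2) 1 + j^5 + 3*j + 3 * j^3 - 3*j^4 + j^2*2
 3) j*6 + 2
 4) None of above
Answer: 4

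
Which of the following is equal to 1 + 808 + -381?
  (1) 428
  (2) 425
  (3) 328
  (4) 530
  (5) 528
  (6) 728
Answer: 1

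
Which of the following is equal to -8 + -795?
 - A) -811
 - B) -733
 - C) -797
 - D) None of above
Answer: D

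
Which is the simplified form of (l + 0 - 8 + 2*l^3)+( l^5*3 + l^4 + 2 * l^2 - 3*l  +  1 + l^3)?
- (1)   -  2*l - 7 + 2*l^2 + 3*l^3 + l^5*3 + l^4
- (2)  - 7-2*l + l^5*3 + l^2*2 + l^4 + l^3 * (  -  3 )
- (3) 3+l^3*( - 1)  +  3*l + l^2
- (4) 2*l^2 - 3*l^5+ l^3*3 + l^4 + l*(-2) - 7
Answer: 1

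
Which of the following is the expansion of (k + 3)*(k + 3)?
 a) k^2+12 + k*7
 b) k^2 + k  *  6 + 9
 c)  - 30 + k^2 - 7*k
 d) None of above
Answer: b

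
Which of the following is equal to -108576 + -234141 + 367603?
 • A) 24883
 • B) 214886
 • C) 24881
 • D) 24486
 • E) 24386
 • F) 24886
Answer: F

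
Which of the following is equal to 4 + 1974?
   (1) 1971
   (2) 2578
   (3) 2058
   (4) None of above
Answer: 4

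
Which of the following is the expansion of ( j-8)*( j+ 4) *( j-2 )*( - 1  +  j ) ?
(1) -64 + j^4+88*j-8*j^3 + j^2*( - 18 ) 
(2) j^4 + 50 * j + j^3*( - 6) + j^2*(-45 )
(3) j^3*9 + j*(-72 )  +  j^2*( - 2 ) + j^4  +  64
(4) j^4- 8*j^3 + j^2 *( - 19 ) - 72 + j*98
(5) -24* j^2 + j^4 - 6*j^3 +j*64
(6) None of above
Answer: 6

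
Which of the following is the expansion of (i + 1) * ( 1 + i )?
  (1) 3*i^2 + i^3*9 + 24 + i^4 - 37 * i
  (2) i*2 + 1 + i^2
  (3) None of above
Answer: 2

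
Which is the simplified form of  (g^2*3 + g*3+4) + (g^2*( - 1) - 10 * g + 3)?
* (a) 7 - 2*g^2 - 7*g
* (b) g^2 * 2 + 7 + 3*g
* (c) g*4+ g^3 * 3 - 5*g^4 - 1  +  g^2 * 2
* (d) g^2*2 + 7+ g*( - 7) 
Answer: d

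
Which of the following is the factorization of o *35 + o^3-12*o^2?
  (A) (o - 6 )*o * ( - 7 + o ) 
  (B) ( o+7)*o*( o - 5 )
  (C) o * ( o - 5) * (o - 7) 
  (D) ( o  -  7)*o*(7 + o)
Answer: C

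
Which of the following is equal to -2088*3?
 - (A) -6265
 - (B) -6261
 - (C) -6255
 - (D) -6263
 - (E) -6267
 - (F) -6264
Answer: F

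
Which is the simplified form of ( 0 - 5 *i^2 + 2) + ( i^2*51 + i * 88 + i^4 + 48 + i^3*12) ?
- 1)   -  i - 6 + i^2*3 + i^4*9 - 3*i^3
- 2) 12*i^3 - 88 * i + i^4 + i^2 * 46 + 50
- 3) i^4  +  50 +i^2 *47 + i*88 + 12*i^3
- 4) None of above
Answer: 4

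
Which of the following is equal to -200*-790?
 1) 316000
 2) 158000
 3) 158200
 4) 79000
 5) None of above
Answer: 2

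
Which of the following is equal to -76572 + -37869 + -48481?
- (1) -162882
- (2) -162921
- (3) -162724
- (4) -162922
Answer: 4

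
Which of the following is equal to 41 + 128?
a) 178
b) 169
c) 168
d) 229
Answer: b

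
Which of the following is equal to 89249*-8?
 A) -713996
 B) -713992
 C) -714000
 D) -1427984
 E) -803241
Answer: B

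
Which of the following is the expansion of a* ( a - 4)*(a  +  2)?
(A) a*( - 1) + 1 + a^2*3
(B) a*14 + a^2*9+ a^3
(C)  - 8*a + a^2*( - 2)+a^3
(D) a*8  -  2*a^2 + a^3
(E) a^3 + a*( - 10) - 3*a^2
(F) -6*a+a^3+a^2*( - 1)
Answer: C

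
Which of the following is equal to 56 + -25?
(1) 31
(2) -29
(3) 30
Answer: 1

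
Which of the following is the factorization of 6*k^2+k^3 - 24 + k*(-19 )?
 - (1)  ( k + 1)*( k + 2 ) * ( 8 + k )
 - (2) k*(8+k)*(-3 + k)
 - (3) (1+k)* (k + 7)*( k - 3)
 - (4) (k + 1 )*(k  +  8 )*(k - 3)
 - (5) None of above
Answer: 4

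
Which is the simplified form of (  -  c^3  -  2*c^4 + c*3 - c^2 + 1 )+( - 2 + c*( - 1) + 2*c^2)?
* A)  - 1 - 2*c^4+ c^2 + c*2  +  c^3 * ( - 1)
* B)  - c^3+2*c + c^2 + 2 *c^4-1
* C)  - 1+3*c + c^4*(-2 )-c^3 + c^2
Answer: A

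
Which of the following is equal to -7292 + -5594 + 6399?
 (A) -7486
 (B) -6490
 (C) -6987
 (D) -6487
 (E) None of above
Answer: D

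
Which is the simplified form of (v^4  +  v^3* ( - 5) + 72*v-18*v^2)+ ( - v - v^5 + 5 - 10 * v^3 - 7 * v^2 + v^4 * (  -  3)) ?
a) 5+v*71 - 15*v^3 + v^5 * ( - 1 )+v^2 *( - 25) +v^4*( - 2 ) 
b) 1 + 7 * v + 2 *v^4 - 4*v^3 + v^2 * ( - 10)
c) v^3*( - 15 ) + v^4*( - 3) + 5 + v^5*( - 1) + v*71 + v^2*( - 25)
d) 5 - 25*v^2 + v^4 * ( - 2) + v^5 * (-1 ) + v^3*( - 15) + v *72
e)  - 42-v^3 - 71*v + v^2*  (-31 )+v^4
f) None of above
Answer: a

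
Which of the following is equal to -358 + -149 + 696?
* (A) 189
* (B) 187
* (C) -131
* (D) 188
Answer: A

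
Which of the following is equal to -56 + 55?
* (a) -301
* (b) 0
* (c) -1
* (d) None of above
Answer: c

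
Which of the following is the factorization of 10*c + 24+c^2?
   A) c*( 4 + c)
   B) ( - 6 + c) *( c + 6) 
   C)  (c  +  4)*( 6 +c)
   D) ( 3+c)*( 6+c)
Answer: C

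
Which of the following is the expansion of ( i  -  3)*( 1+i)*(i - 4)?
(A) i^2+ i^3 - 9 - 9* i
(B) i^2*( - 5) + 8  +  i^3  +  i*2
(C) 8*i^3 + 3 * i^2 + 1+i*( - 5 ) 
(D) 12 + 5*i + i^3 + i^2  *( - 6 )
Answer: D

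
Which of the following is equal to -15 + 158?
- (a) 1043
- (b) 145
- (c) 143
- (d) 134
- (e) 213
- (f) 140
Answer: c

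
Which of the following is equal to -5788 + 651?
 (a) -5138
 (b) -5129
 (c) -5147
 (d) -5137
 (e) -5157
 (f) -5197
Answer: d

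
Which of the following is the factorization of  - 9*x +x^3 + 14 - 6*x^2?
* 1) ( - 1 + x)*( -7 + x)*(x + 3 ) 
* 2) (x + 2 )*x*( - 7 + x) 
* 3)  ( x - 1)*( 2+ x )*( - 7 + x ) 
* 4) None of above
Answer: 3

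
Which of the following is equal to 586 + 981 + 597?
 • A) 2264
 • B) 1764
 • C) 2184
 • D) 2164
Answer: D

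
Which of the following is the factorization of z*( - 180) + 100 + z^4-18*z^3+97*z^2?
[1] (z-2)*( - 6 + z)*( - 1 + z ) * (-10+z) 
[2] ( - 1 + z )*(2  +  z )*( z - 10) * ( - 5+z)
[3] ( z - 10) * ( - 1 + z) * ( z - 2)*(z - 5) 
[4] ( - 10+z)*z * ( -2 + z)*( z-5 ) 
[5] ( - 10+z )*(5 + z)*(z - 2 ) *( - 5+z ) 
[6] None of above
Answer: 3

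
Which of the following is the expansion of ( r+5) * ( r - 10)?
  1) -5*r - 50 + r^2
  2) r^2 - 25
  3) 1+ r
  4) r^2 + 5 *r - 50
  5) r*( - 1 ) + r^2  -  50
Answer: 1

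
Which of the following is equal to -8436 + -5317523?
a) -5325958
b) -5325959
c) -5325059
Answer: b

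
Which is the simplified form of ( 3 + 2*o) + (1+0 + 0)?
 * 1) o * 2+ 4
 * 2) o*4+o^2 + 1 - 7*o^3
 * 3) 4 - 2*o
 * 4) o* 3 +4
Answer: 1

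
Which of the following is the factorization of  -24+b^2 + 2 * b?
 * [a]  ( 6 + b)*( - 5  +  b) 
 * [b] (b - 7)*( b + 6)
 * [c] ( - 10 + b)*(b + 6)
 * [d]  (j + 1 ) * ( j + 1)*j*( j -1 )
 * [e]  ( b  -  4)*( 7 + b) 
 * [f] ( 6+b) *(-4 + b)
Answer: f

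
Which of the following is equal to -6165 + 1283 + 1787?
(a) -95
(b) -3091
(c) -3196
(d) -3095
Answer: d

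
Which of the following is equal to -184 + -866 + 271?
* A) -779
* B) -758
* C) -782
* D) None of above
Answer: A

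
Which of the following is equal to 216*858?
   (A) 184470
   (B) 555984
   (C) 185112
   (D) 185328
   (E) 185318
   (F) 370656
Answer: D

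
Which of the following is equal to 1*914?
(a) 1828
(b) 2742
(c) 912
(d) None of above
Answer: d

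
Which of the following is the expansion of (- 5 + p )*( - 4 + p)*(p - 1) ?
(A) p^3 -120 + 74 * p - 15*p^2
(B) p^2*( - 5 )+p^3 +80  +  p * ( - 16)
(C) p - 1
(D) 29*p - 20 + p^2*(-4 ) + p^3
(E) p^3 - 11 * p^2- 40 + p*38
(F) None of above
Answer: F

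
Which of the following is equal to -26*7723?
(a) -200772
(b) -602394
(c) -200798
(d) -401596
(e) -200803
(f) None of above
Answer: c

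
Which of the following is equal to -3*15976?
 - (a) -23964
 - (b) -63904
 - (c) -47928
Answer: c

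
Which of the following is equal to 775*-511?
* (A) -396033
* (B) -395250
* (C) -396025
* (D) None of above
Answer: C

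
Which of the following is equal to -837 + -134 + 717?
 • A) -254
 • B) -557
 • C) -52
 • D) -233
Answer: A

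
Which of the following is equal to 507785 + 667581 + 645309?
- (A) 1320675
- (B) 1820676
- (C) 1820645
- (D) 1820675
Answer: D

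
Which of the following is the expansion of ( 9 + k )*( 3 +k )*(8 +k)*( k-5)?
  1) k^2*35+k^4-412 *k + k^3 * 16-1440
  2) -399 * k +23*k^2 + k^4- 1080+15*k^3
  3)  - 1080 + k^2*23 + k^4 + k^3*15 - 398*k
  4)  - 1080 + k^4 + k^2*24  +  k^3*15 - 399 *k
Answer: 2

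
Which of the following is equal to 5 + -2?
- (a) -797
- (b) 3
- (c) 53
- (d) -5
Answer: b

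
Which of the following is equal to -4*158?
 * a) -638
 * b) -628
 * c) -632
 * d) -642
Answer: c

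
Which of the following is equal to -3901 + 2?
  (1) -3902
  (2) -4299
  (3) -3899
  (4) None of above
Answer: 3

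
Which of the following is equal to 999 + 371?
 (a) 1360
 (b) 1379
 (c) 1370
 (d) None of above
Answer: c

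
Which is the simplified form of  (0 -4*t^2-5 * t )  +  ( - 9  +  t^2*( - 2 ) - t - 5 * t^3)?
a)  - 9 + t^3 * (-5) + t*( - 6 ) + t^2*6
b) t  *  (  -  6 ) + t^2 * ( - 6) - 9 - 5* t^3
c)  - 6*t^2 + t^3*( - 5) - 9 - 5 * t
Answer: b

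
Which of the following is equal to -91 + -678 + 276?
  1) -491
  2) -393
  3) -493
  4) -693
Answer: 3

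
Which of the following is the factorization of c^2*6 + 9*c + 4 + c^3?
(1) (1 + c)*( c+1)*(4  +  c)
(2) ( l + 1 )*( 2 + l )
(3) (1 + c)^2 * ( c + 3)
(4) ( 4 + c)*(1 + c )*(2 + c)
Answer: 1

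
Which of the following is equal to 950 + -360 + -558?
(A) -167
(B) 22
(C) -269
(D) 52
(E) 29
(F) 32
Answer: F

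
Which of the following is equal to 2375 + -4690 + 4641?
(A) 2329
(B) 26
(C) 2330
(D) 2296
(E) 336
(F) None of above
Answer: F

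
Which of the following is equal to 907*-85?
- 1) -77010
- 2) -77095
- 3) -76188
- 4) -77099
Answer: 2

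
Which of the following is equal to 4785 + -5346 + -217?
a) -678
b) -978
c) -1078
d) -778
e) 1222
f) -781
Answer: d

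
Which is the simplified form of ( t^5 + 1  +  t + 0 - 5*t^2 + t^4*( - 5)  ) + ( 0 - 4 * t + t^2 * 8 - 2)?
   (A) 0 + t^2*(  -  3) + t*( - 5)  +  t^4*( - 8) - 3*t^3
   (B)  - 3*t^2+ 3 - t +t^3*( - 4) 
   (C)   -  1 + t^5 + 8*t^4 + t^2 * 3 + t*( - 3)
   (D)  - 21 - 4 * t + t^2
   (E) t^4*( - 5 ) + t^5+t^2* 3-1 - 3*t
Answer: E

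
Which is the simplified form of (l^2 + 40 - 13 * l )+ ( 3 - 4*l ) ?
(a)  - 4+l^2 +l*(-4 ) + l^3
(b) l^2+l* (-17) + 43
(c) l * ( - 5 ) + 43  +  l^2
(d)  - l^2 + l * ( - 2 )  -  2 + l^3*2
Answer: b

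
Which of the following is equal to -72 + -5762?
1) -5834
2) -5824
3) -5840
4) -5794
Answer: 1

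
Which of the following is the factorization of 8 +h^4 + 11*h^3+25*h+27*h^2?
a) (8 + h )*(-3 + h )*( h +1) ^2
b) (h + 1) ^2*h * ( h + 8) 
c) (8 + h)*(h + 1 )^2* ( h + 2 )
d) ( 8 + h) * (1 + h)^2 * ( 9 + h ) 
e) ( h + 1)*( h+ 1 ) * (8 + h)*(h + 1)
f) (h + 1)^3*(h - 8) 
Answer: e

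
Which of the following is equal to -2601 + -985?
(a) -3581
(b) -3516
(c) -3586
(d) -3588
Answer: c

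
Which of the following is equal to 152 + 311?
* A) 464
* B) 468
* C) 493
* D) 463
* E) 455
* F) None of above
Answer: D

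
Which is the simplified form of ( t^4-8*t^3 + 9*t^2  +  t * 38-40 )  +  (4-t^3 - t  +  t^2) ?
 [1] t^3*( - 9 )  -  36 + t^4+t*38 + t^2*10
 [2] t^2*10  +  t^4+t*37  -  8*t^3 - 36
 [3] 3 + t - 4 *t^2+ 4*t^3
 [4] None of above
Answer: 4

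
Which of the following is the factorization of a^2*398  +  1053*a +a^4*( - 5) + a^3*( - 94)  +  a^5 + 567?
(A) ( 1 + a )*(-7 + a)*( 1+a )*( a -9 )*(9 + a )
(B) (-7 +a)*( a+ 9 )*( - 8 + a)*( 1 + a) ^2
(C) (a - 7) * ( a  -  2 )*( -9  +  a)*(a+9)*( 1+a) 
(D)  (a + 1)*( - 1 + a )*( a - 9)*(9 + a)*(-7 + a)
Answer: A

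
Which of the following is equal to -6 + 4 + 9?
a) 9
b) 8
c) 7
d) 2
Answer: c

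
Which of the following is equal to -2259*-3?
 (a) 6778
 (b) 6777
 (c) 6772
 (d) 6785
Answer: b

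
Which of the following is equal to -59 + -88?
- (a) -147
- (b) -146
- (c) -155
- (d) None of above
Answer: a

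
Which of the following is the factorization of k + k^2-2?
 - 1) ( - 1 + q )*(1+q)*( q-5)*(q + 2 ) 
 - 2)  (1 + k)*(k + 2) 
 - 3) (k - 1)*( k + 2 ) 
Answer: 3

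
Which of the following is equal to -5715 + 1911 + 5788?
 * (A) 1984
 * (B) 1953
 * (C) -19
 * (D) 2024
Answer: A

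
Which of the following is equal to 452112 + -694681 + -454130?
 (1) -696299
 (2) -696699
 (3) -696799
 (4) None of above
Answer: 2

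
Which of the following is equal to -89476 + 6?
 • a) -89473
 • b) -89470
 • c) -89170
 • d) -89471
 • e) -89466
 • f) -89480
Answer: b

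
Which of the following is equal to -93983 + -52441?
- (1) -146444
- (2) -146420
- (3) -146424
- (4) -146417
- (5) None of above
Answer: 3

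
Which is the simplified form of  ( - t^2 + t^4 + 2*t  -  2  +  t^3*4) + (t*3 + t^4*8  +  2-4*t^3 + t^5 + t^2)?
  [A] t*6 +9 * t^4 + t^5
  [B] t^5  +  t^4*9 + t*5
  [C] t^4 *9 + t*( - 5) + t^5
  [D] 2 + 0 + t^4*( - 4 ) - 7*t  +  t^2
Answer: B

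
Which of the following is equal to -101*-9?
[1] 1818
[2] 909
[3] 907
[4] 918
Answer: 2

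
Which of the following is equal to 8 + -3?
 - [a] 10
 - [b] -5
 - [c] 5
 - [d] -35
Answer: c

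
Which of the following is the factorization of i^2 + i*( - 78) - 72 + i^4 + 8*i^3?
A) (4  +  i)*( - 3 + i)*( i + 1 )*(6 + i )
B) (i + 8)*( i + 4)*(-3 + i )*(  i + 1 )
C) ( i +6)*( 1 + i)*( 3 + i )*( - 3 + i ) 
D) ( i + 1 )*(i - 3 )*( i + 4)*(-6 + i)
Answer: A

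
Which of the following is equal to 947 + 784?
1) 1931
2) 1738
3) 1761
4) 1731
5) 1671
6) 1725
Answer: 4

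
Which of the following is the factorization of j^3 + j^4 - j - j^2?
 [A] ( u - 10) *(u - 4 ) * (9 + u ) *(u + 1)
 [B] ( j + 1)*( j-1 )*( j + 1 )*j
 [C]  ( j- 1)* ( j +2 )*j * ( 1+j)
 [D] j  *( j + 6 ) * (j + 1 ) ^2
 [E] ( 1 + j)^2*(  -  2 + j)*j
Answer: B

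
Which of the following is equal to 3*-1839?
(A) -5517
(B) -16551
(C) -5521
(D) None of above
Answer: A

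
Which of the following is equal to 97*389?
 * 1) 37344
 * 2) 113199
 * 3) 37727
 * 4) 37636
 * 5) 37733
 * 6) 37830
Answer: 5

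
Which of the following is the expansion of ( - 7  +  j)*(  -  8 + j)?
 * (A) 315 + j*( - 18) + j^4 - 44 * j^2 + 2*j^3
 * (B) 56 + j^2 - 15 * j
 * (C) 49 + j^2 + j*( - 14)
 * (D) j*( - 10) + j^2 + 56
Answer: B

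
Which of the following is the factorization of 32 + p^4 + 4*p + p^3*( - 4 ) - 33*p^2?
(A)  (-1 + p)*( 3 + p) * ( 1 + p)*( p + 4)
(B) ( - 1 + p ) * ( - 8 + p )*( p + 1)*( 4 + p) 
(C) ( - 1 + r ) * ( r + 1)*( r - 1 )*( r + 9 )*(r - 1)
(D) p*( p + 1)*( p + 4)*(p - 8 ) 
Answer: B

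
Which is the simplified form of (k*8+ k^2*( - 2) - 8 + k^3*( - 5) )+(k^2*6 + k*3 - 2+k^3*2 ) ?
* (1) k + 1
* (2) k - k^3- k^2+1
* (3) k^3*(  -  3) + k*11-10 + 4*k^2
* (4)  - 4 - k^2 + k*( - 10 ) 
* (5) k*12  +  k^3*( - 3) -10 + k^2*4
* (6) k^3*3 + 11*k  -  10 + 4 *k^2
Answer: 3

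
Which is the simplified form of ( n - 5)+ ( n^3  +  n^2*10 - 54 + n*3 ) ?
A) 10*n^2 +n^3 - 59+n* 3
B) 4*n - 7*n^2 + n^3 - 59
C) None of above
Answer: C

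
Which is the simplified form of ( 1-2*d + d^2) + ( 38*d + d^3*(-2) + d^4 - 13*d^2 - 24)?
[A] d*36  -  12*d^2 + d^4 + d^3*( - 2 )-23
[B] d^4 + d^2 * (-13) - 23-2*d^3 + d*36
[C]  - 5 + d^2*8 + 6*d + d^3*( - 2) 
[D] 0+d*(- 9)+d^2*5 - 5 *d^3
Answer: A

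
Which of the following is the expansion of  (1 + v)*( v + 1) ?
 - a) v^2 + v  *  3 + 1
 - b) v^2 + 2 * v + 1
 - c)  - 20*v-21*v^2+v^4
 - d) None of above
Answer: b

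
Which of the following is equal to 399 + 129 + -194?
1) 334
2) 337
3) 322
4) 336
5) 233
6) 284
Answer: 1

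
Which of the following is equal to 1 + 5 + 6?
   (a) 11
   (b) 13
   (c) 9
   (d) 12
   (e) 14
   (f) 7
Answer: d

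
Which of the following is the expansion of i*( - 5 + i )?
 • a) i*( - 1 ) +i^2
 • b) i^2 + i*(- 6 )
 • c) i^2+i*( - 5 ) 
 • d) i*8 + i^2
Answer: c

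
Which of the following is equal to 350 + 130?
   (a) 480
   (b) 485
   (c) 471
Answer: a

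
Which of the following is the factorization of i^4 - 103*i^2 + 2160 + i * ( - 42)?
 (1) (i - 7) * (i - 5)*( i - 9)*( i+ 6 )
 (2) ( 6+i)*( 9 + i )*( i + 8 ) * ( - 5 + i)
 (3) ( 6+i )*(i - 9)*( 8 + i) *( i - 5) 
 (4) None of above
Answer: 3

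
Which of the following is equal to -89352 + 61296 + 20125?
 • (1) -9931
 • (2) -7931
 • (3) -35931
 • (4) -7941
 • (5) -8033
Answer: 2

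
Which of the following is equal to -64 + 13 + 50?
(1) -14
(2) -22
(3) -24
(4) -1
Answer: 4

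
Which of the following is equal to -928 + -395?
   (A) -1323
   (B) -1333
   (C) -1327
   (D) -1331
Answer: A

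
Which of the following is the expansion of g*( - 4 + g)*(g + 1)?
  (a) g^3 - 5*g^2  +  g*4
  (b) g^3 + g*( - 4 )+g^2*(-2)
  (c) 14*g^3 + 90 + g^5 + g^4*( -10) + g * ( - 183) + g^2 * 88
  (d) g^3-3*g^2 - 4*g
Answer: d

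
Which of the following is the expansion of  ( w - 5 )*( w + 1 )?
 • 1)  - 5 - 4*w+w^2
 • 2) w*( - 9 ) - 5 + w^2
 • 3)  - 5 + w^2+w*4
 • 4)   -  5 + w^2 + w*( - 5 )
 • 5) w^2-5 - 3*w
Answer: 1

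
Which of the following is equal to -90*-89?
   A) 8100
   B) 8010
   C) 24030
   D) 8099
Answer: B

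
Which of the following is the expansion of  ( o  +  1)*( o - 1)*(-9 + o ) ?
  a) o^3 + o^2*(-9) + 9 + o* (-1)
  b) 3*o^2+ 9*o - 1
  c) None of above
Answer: a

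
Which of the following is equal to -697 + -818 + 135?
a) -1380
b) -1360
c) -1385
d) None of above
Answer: a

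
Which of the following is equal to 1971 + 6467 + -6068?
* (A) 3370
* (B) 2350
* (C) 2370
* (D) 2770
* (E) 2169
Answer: C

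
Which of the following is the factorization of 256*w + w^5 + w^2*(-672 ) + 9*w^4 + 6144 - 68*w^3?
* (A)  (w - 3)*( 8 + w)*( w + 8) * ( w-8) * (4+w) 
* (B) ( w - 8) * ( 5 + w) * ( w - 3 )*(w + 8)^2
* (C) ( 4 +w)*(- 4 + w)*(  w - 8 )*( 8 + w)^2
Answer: A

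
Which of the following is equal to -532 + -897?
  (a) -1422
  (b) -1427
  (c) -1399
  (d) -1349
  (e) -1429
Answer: e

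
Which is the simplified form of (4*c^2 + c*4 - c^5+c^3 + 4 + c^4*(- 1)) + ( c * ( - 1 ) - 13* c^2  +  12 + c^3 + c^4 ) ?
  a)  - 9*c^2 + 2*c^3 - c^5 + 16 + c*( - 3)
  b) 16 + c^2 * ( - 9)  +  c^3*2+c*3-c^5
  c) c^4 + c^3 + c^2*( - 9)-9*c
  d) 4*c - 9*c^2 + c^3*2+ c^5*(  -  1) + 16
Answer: b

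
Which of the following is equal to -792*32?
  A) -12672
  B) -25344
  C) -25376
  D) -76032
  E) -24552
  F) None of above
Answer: B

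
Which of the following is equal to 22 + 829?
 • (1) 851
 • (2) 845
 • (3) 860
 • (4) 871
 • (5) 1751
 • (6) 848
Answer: 1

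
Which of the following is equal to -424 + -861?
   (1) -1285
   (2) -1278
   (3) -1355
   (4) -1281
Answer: 1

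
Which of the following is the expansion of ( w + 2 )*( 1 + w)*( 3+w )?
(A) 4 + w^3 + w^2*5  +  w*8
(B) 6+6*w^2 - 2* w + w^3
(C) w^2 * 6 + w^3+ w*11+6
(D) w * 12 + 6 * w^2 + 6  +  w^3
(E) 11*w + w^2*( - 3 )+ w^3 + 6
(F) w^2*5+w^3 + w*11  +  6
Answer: C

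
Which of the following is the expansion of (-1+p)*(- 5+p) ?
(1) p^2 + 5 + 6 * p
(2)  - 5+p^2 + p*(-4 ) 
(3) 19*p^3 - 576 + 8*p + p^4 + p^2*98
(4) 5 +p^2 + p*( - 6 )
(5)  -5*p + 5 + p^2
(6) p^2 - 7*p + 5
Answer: 4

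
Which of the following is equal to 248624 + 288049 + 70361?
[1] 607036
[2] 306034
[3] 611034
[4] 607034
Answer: 4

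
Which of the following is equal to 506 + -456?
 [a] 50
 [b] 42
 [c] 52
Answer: a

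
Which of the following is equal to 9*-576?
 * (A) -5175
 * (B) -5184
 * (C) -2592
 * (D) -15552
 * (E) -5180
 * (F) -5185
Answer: B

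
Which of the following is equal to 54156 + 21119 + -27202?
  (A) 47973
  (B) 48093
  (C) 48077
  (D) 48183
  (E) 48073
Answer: E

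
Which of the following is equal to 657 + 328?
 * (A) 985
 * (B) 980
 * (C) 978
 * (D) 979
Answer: A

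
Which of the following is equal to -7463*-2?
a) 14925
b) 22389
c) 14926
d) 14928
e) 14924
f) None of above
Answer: c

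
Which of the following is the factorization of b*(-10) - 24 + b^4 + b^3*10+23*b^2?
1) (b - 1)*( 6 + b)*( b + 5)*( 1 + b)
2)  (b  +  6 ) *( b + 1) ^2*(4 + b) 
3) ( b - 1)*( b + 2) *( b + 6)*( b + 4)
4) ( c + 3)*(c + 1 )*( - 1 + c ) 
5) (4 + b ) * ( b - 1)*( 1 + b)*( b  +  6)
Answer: 5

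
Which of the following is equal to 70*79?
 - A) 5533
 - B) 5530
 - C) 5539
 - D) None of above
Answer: B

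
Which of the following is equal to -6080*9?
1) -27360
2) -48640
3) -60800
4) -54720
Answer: 4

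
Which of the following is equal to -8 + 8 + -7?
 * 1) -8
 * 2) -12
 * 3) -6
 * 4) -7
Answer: 4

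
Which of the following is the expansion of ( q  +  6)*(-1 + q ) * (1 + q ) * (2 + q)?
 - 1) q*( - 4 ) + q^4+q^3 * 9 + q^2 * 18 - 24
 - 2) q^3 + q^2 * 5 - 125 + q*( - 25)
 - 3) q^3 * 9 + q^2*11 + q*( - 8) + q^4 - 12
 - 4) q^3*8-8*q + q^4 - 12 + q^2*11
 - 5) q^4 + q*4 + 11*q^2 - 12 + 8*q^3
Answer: 4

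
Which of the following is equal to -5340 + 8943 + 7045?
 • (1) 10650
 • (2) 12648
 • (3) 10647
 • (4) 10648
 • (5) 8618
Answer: 4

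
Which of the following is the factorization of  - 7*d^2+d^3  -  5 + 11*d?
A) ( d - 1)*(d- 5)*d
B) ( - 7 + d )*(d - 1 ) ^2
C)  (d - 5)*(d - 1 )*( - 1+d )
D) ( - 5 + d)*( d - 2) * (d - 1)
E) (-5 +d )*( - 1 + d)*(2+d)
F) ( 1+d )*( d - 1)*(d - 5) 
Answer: C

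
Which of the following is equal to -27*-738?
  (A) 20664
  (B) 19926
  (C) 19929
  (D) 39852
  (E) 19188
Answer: B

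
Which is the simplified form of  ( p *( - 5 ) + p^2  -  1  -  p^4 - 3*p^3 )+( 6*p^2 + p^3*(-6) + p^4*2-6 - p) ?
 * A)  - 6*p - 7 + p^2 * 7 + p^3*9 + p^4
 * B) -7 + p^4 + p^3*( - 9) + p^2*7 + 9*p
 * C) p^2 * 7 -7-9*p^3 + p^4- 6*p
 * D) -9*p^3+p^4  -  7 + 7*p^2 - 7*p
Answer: C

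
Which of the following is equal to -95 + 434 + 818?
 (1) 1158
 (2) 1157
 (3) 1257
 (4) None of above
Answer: 2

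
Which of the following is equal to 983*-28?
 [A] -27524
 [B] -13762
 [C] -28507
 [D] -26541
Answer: A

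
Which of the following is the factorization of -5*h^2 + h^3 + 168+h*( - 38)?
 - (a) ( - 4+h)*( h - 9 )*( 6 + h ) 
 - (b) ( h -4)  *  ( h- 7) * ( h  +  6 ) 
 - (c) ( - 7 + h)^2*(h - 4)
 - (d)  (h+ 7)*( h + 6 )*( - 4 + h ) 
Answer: b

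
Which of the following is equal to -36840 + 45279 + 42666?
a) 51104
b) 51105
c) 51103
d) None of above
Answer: b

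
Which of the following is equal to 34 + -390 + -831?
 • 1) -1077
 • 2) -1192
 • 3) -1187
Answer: 3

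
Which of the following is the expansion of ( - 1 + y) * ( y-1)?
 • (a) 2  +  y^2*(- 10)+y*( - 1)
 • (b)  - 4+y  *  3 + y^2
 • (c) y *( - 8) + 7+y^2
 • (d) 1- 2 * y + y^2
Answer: d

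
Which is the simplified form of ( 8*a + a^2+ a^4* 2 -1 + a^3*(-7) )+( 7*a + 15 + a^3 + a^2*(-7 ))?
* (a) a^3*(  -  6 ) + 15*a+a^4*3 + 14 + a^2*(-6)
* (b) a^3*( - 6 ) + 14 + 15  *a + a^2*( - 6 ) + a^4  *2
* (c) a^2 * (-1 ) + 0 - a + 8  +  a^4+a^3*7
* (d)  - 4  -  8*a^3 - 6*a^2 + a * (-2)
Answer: b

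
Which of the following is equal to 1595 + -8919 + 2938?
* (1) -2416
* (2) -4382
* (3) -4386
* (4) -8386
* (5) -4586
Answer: 3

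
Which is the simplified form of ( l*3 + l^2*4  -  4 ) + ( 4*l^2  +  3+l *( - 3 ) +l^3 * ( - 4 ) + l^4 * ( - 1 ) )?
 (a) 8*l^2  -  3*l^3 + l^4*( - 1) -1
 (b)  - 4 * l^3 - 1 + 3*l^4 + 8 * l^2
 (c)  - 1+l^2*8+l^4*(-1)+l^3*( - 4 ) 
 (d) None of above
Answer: c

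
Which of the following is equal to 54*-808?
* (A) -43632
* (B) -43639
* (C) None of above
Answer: A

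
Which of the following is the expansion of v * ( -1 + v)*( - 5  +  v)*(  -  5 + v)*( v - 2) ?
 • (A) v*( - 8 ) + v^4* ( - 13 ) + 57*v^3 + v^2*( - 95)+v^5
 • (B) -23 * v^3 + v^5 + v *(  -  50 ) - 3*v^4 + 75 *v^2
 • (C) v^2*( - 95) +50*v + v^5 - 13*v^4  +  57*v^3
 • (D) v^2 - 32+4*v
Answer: C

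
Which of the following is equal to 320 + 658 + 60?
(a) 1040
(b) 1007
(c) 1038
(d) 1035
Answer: c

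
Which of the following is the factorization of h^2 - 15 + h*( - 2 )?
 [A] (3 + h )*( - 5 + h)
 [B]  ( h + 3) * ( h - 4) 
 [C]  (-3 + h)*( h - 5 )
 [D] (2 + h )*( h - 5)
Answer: A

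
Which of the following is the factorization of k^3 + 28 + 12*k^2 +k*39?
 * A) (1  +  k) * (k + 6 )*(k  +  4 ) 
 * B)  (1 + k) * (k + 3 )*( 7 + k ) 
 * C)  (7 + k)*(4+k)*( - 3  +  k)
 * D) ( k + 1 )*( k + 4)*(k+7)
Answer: D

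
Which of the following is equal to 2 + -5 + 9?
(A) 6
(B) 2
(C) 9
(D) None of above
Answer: A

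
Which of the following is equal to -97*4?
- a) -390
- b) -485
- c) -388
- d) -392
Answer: c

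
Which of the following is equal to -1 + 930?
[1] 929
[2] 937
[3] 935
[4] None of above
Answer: 1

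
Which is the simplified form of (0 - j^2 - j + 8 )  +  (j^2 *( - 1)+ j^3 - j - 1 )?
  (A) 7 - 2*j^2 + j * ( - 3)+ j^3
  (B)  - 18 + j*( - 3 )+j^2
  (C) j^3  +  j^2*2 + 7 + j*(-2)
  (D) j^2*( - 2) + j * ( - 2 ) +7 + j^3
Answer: D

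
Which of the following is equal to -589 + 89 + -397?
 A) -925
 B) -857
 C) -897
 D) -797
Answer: C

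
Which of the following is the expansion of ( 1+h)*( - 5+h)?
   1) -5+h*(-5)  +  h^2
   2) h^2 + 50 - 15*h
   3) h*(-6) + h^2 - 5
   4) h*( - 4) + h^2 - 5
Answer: 4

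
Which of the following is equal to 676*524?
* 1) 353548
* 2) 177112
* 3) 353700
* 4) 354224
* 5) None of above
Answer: 4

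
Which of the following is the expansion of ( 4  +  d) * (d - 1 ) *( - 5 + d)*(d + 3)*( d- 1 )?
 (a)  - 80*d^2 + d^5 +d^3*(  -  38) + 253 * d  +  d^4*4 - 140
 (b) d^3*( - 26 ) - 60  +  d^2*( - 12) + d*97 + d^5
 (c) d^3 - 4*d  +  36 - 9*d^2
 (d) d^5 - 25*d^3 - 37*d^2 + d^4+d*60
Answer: b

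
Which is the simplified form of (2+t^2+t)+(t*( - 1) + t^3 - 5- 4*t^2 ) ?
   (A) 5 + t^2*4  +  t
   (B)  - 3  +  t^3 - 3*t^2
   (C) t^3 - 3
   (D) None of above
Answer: B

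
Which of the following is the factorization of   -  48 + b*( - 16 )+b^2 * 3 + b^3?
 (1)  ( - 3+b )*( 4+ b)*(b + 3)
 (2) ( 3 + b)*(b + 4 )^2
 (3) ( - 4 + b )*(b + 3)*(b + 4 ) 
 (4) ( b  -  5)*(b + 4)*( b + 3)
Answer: 3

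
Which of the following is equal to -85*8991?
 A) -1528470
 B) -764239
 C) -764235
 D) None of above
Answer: C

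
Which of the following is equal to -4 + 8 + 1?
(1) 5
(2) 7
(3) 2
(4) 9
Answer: 1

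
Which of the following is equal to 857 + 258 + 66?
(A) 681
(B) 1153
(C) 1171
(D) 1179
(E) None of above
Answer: E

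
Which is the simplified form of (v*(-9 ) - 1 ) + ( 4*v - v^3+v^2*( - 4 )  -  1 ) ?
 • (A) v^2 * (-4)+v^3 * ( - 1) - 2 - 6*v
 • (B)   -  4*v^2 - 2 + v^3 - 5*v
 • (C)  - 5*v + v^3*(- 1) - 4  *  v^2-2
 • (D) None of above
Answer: C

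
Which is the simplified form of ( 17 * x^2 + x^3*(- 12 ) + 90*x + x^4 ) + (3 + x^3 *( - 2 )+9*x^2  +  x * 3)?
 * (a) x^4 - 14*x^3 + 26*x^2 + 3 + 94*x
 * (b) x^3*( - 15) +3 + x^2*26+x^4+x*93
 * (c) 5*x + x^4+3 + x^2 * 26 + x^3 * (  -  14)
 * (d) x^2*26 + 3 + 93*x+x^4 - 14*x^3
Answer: d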